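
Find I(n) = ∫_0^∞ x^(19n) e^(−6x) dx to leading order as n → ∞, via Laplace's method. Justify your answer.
I(n) ~ (sqrt(2π·19n) / 6) · (19n/(6e))^(19n)

Write the integrand as exp(19n ln x − 6x) and set f(x) = 19n ln x − 6x. Then f'(x) = 19n/x − 6 = 0 at x* = 19n/6, and f''(x*) = −19n/x*^2 = −6^2/(19n). Laplace's method (interior maximum) gives
  I(n) ~ e^(f(x*)) · sqrt(2π / |f''(x*)|)
        = exp(19n ln(19n/6) − 19n) · sqrt(2π · 19n / 6^2)
        = (19n/6)^(19n) e^(−19n) · sqrt(2π·19n) / 6
        = (sqrt(2π·19n) / 6) · (19n/(6e))^(19n).
This matches Γ(19n+1)/6^(19n+1) with Stirling applied to Γ.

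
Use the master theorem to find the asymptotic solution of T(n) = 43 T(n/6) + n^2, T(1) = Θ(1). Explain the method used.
T(n) = Θ(n^(log_6 43))

Master theorem: compare f(n) = n^2 to n^(log_6 43) where log_6 43 ≈ 2.099. Since 2 < log_6 43, we have f(n) = O(n^(log_6 43 − ε)) for some ε > 0 — Case 1. Hence T(n) = Θ(n^(log_6 43)).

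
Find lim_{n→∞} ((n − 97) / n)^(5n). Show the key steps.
lim = e^(−485)

Rewrite as (1 − 97/n)^(5n). By the standard limit (1 + x/n)^n → e^x, we have (1 − 97/n)^n → e^(−97), and raising to the 5th power gives e^(−485).
More precisely, ln[(1 − 97/n)^(5n)] = 5n · ln(1 − 97/n) = 5n · (-97/n + O(1/n^2)) = -485 + O(1/n) → -485.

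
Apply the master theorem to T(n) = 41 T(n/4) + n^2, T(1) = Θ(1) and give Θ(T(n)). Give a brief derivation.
T(n) = Θ(n^(log_4 41))

Master theorem: compare f(n) = n^2 to n^(log_4 41) where log_4 41 ≈ 2.679. Since 2 < log_4 41, we have f(n) = O(n^(log_4 41 − ε)) for some ε > 0 — Case 1. Hence T(n) = Θ(n^(log_4 41)).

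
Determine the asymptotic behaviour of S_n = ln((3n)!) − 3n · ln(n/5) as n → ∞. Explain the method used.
S_n ~ 3n · (ln 15 − 1) + O(ln n)

Stirling: ln((3n)!) = 3n ln(3n) − 3n + O(ln n).
  S_n = 3n ln(3n) − 3n − 3n ln(n/5) + O(ln n)
      = 3n ln(3n) − 3n ln n + 3n ln 5 − 3n + O(ln n)
      = 3n ln 3 + 3n ln 5 − 3n + O(ln n)
      = 3n (ln 15 − 1) + O(ln n).
Numerically ln(15) − 1 ≈ 1.7081.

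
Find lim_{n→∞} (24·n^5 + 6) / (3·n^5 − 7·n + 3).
lim = 24/3 = 8

For large n the leading n^5 terms dominate both numerator and denominator. Dividing top and bottom by n^5, every other term tends to 0, leaving 24/3 = 8.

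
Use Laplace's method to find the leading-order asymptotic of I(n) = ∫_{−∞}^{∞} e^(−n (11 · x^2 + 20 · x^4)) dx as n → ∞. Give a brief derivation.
I(n) ~ sqrt(π/(11n))

φ(x) = 11 · x^2 + 20 · x^4 has its unique global minimum at x* = 0 (since φ'(x) = 22x + 80x^3 = 0 only at x = 0 for real x with both coefficients positive, and φ → ∞ as |x| → ∞). At x* = 0, φ(0) = 0 and φ''(0) = 22. Laplace's method then gives
  I(n) ~ sqrt(2π / (n · φ''(0))) · e^(−n φ(0)) = sqrt(2π / (22n)) = sqrt(π/(11n)).
The 20 · x^4 term contributes only at subleading order (an O(1/n) relative correction).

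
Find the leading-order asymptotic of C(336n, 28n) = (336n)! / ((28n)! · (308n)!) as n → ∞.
C(336n, 28n) ~ (8916100448256/285311670611)^(28n) · sqrt(6/(11π·28n))

Write N = 28n. Apply Stirling to each factorial:
  (12N)! ~ sqrt(2π·12N) · (12N/e)^(12N),
  N! ~ sqrt(2π N) · (N/e)^N,
  (11N)! ~ sqrt(2π·11N) · (11N/e)^(11N).
The exponential factors combine to (12N)^(12N) / (N^N · (11N)^(11N)) = 12^(12N)/11^(11N) = (12^12/11^11)^N = (8916100448256/285311670611)^N.
The square-root prefactors combine to sqrt(2π·12N) / (sqrt(2π N)·sqrt(2π·11N)) = sqrt(12 / (2π·11·N)) = sqrt(6/(11π·28n)).
Substituting N = 28n: C(336n, 28n) ~ (8916100448256/285311670611)^(28n) · sqrt(6/(11π·28n)).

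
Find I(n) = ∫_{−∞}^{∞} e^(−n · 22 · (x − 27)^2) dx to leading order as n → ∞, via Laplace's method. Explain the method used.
I(n) = sqrt(π/(22n))

Here φ(x) = 22 · (x − 27)^2 has its unique minimum at x* = 27 with φ(x*) = 0 and φ''(x*) = 44. Laplace's method gives
  I(n) ~ e^(−n φ(x*)) · sqrt(2π / (n · φ''(x*))) = sqrt(2π / (44n)) = sqrt(π/(22n)).
This is exact: substituting u = (x − 27)·sqrt(22n) gives I(n) = (1/sqrt(22n)) ∫_{−∞}^{∞} e^(−u^2) du = sqrt(π/(22n)).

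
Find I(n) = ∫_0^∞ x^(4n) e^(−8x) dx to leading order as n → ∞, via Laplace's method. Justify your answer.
I(n) ~ (sqrt(2π·4n) / 8) · (4n/(8e))^(4n)

Write the integrand as exp(4n ln x − 8x) and set f(x) = 4n ln x − 8x. Then f'(x) = 4n/x − 8 = 0 at x* = 4n/8, and f''(x*) = −4n/x*^2 = −8^2/(4n). Laplace's method (interior maximum) gives
  I(n) ~ e^(f(x*)) · sqrt(2π / |f''(x*)|)
        = exp(4n ln(4n/8) − 4n) · sqrt(2π · 4n / 8^2)
        = (4n/8)^(4n) e^(−4n) · sqrt(2π·4n) / 8
        = (sqrt(2π·4n) / 8) · (4n/(8e))^(4n).
This matches Γ(4n+1)/8^(4n+1) with Stirling applied to Γ.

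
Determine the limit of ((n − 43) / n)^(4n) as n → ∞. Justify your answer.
lim = e^(−172)

Rewrite as (1 − 43/n)^(4n). By the standard limit (1 + x/n)^n → e^x, we have (1 − 43/n)^n → e^(−43), and raising to the 4th power gives e^(−172).
More precisely, ln[(1 − 43/n)^(4n)] = 4n · ln(1 − 43/n) = 4n · (-43/n + O(1/n^2)) = -172 + O(1/n) → -172.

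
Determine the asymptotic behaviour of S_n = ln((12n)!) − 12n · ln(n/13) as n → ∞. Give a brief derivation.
S_n ~ 12n · (ln 156 − 1) + O(ln n)

Stirling: ln((12n)!) = 12n ln(12n) − 12n + O(ln n).
  S_n = 12n ln(12n) − 12n − 12n ln(n/13) + O(ln n)
      = 12n ln(12n) − 12n ln n + 12n ln 13 − 12n + O(ln n)
      = 12n ln 12 + 12n ln 13 − 12n + O(ln n)
      = 12n (ln 156 − 1) + O(ln n).
Numerically ln(156) − 1 ≈ 4.0499.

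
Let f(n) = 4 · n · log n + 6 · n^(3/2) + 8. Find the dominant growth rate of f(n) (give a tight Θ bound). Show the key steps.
f(n) ∈ Θ(n^(3/2))

Compare the terms by growth order. For large n, n^a · (log n)^b dominates n^a' · (log n)^b' iff a > a', or (a = a' and b > b'). Ranking the 3 terms shows the dominant one is 6 · n^(3/2). Hence f(n) ∈ Θ(n^(3/2)).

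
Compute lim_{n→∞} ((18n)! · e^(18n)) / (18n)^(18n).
lim = ∞

Stirling: (18n)! ~ sqrt(2π·18n) · (18n/e)^(18n). Hence
  (18n)! · e^(18n) / (18n)^(18n) ~ sqrt(2π·18n) = sqrt(2π·18) · sqrt(n) → ∞.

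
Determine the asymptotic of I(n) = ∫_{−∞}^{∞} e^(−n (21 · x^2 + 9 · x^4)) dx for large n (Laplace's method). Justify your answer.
I(n) ~ sqrt(π/(21n))

φ(x) = 21 · x^2 + 9 · x^4 has its unique global minimum at x* = 0 (since φ'(x) = 42x + 36x^3 = 0 only at x = 0 for real x with both coefficients positive, and φ → ∞ as |x| → ∞). At x* = 0, φ(0) = 0 and φ''(0) = 42. Laplace's method then gives
  I(n) ~ sqrt(2π / (n · φ''(0))) · e^(−n φ(0)) = sqrt(2π / (42n)) = sqrt(π/(21n)).
The 9 · x^4 term contributes only at subleading order (an O(1/n) relative correction).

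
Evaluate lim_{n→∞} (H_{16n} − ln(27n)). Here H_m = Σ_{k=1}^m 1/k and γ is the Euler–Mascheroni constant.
lim = ln(16/27) + γ

By Euler-Maclaurin, H_m = ln m + γ + O(1/m). So
  H_{16n} − ln(27n) = ln(16n) + γ − ln(27n) + O(1/n)
                       = ln(16/27) + γ + O(1/n).
Hence the limit is ln(16/27) + γ.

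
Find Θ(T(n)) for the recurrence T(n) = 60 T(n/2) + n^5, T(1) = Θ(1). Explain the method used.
T(n) = Θ(n^(log_2 60))

Master theorem: compare f(n) = n^5 to n^(log_2 60) where log_2 60 ≈ 5.907. Since 5 < log_2 60, we have f(n) = O(n^(log_2 60 − ε)) for some ε > 0 — Case 1. Hence T(n) = Θ(n^(log_2 60)).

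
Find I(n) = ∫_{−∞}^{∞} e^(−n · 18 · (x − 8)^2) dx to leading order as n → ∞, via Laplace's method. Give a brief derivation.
I(n) = sqrt(π/(18n))

Here φ(x) = 18 · (x − 8)^2 has its unique minimum at x* = 8 with φ(x*) = 0 and φ''(x*) = 36. Laplace's method gives
  I(n) ~ e^(−n φ(x*)) · sqrt(2π / (n · φ''(x*))) = sqrt(2π / (36n)) = sqrt(π/(18n)).
This is exact: substituting u = (x − 8)·sqrt(18n) gives I(n) = (1/sqrt(18n)) ∫_{−∞}^{∞} e^(−u^2) du = sqrt(π/(18n)).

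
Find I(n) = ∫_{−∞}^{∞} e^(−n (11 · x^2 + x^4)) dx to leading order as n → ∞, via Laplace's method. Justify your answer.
I(n) ~ sqrt(π/(11n))

φ(x) = 11 · x^2 + x^4 has its unique global minimum at x* = 0 (since φ'(x) = 22x + 4x^3 = 0 only at x = 0 for real x with both coefficients positive, and φ → ∞ as |x| → ∞). At x* = 0, φ(0) = 0 and φ''(0) = 22. Laplace's method then gives
  I(n) ~ sqrt(2π / (n · φ''(0))) · e^(−n φ(0)) = sqrt(2π / (22n)) = sqrt(π/(11n)).
The x^4 term contributes only at subleading order (an O(1/n) relative correction).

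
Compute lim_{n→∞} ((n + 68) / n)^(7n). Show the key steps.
lim = e^476

Rewrite as (1 + 68/n)^(7n). By the standard limit (1 + x/n)^n → e^x, we have (1 + 68/n)^n → e^68, and raising to the 7th power gives e^476.
More precisely, ln[(1 + 68/n)^(7n)] = 7n · ln(1 + 68/n) = 7n · (68/n + O(1/n^2)) = 476 + O(1/n) → 476.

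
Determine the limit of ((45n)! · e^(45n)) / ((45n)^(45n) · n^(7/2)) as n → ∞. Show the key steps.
lim = 0

Stirling: (45n)! ~ sqrt(2π·45n) · (45n/e)^(45n). Hence
  (45n)! · e^(45n) / (45n)^(45n) ~ sqrt(2π·45n).
Dividing by n^(7/2): sqrt(2π·45n) / n^(7/2) = sqrt(2π·45) · n^((1−7)/2), so the expression behaves like sqrt(2π·45) · n^((1−7)/2) → 0.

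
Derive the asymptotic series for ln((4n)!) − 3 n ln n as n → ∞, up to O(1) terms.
ln((4n)!) − 3 n ln n = n ln n + 4(ln 4 − 1) n + (1/2) ln(2π·4n) + O(1/n)

Stirling: ln((4n)!) = 4n ln(4n) − 4n + (1/2) ln(2π·4n) + O(1/n).
Expand 4n ln(4n) = 4n (ln n + ln 4) = 4n ln n + 4n ln 4.
Subtract 3n ln n: leading term is (4 − 3) n ln n = n ln n. The next term is 4n ln 4 − 4n = 4(ln 4 − 1) n. Then the (1/2) ln(2π·4n) correction.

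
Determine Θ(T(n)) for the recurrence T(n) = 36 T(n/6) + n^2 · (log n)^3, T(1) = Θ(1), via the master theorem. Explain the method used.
T(n) = Θ(n^2 · (log n)^4)

Here log_6 36 = 2 and f(n) = n^2 · (log n)^3 = Θ(n^(log_6 36) · (log n)^3). This is the extended Case 2 of the master theorem (f matches the critical exponent up to log factors), giving T(n) = Θ(n^(log_6 36) · (log n)^(3+1)) = Θ(n^2 · (log n)^4).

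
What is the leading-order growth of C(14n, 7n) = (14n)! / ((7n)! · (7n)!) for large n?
C(14n, 7n) ~ (4)^(7n) · sqrt(1/(π·7n))

Write N = 7n. Apply Stirling to each factorial:
  (2N)! ~ sqrt(2π·2N) · (2N/e)^(2N),
  N! ~ sqrt(2π N) · (N/e)^N,
  (1N)! ~ sqrt(2π·1N) · (1N/e)^(1N).
The exponential factors combine to (2N)^(2N) / (N^N · (1N)^(1N)) = 2^(2N)/1^(1N) = (2^2/1^1)^N = (4)^N.
The square-root prefactors combine to sqrt(2π·2N) / (sqrt(2π N)·sqrt(2π·1N)) = sqrt(2 / (2π·1·N)) = sqrt(1/(π·7n)).
Substituting N = 7n: C(14n, 7n) ~ (4)^(7n) · sqrt(1/(π·7n)).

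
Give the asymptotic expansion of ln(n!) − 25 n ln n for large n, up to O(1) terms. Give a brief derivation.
ln(n!) − 25 n ln n = −24 n ln n − n + (1/2) ln(2π n) + O(1/n)

Stirling: ln((n)!) = n ln(n) − n + (1/2) ln(2π·n) + O(1/n).
Here n ln(n) = n ln n.
Subtract 25n ln n: leading term is (1 − 25) n ln n = −24 n ln n. The next term is −n. Then the (1/2) ln(2π·n) correction.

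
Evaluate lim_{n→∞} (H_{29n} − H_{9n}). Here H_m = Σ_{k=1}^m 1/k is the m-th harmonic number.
lim = ln(29/9)

Euler-Maclaurin gives H_m = ln m + γ + 1/(2m) + O(1/m^2). The γ and O(1/m) terms cancel in the difference:
  H_{29n} − H_{9n} = ln(29n) − ln(9n) + O(1/n) = ln(29/9) + O(1/n).
Hence the limit is ln(29/9).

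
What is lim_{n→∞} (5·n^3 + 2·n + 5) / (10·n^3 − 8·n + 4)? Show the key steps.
lim = 5/10 = 1/2

For large n the leading n^3 terms dominate both numerator and denominator. Dividing top and bottom by n^3, every other term tends to 0, leaving 5/10 = 1/2.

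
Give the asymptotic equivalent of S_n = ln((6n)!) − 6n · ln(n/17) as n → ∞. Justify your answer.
S_n ~ 6n · (ln 102 − 1) + O(ln n)

Stirling: ln((6n)!) = 6n ln(6n) − 6n + O(ln n).
  S_n = 6n ln(6n) − 6n − 6n ln(n/17) + O(ln n)
      = 6n ln(6n) − 6n ln n + 6n ln 17 − 6n + O(ln n)
      = 6n ln 6 + 6n ln 17 − 6n + O(ln n)
      = 6n (ln 102 − 1) + O(ln n).
Numerically ln(102) − 1 ≈ 3.6250.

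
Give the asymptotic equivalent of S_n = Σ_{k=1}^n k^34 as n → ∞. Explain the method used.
S_n ~ n^35 / 35

By integral comparison (Euler-Maclaurin), Σ_{k=1}^n k^34 = ∫_0^n x^34 dx + O(n^34) = n^35/35 + O(n^34). (Equivalently, Faulhaber's formula gives the same leading term.)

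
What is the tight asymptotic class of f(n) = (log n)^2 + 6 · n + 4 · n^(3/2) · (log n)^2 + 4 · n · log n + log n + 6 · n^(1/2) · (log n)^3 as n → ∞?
f(n) ∈ Θ(n^(3/2) · (log n)^2)

Compare the terms by growth order. For large n, n^a · (log n)^b dominates n^a' · (log n)^b' iff a > a', or (a = a' and b > b'). Ranking the 6 terms shows the dominant one is 4 · n^(3/2) · (log n)^2. Hence f(n) ∈ Θ(n^(3/2) · (log n)^2).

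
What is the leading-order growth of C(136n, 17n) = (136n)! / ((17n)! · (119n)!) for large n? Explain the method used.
C(136n, 17n) ~ (16777216/823543)^(17n) · sqrt(4/(7π·17n))

Write N = 17n. Apply Stirling to each factorial:
  (8N)! ~ sqrt(2π·8N) · (8N/e)^(8N),
  N! ~ sqrt(2π N) · (N/e)^N,
  (7N)! ~ sqrt(2π·7N) · (7N/e)^(7N).
The exponential factors combine to (8N)^(8N) / (N^N · (7N)^(7N)) = 8^(8N)/7^(7N) = (8^8/7^7)^N = (16777216/823543)^N.
The square-root prefactors combine to sqrt(2π·8N) / (sqrt(2π N)·sqrt(2π·7N)) = sqrt(8 / (2π·7·N)) = sqrt(4/(7π·17n)).
Substituting N = 17n: C(136n, 17n) ~ (16777216/823543)^(17n) · sqrt(4/(7π·17n)).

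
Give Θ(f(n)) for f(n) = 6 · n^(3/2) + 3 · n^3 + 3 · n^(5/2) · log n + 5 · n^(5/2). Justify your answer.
f(n) ∈ Θ(n^3)

Compare the terms by growth order. For large n, n^a · (log n)^b dominates n^a' · (log n)^b' iff a > a', or (a = a' and b > b'). Ranking the 4 terms shows the dominant one is 3 · n^3. Hence f(n) ∈ Θ(n^3).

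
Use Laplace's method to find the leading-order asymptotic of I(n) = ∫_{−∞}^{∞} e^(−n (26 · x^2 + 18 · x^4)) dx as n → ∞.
I(n) ~ sqrt(π/(26n))

φ(x) = 26 · x^2 + 18 · x^4 has its unique global minimum at x* = 0 (since φ'(x) = 52x + 72x^3 = 0 only at x = 0 for real x with both coefficients positive, and φ → ∞ as |x| → ∞). At x* = 0, φ(0) = 0 and φ''(0) = 52. Laplace's method then gives
  I(n) ~ sqrt(2π / (n · φ''(0))) · e^(−n φ(0)) = sqrt(2π / (52n)) = sqrt(π/(26n)).
The 18 · x^4 term contributes only at subleading order (an O(1/n) relative correction).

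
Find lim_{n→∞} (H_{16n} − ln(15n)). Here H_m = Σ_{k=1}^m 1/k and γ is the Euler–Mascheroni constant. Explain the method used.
lim = ln(16/15) + γ

By Euler-Maclaurin, H_m = ln m + γ + O(1/m). So
  H_{16n} − ln(15n) = ln(16n) + γ − ln(15n) + O(1/n)
                       = ln(16/15) + γ + O(1/n).
Hence the limit is ln(16/15) + γ.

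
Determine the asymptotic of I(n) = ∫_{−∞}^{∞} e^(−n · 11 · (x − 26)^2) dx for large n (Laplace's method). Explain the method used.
I(n) = sqrt(π/(11n))

Here φ(x) = 11 · (x − 26)^2 has its unique minimum at x* = 26 with φ(x*) = 0 and φ''(x*) = 22. Laplace's method gives
  I(n) ~ e^(−n φ(x*)) · sqrt(2π / (n · φ''(x*))) = sqrt(2π / (22n)) = sqrt(π/(11n)).
This is exact: substituting u = (x − 26)·sqrt(11n) gives I(n) = (1/sqrt(11n)) ∫_{−∞}^{∞} e^(−u^2) du = sqrt(π/(11n)).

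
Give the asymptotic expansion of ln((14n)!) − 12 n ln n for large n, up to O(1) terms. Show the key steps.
ln((14n)!) − 12 n ln n = 2 n ln n + 14(ln 14 − 1) n + (1/2) ln(2π·14n) + O(1/n)

Stirling: ln((14n)!) = 14n ln(14n) − 14n + (1/2) ln(2π·14n) + O(1/n).
Expand 14n ln(14n) = 14n (ln n + ln 14) = 14n ln n + 14n ln 14.
Subtract 12n ln n: leading term is (14 − 12) n ln n = 2 n ln n. The next term is 14n ln 14 − 14n = 14(ln 14 − 1) n. Then the (1/2) ln(2π·14n) correction.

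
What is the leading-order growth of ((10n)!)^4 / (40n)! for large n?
((10n)!)^4/(40n)! ~ ((2π·10n)^(3/2) / 2) · 4^(−4·10n)  →  0

Write N = 10n. Stirling: N! ~ sqrt(2π N)(N/e)^N and (4N)! ~ sqrt(2π·4N)·(4N/e)^(4N).
  (N!)^4/(4N)! ~ (2π N)^(4/2) (N/e)^(4N) / [sqrt(2π·4N) (4N/e)^(4N)]
     = (2π N)^(4/2) / sqrt(2π·4N) · (N/(4N))^(4N)
     = (2π N)^((4−1)/2) / 2 · 4^(−4N).
Since 4^4 > 1, the factor 4^(−4N) decays exponentially, so the ratio → 0. Substituting N = 10n gives the stated form.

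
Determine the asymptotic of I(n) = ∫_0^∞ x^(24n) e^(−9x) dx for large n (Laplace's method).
I(n) ~ (sqrt(2π·24n) / 9) · (24n/(9e))^(24n)

Write the integrand as exp(24n ln x − 9x) and set f(x) = 24n ln x − 9x. Then f'(x) = 24n/x − 9 = 0 at x* = 24n/9, and f''(x*) = −24n/x*^2 = −9^2/(24n). Laplace's method (interior maximum) gives
  I(n) ~ e^(f(x*)) · sqrt(2π / |f''(x*)|)
        = exp(24n ln(24n/9) − 24n) · sqrt(2π · 24n / 9^2)
        = (24n/9)^(24n) e^(−24n) · sqrt(2π·24n) / 9
        = (sqrt(2π·24n) / 9) · (24n/(9e))^(24n).
This matches Γ(24n+1)/9^(24n+1) with Stirling applied to Γ.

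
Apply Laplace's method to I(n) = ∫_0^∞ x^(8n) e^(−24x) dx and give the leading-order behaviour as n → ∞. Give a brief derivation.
I(n) ~ (sqrt(2π·8n) / 24) · (8n/(24e))^(8n)

Write the integrand as exp(8n ln x − 24x) and set f(x) = 8n ln x − 24x. Then f'(x) = 8n/x − 24 = 0 at x* = 8n/24, and f''(x*) = −8n/x*^2 = −24^2/(8n). Laplace's method (interior maximum) gives
  I(n) ~ e^(f(x*)) · sqrt(2π / |f''(x*)|)
        = exp(8n ln(8n/24) − 8n) · sqrt(2π · 8n / 24^2)
        = (8n/24)^(8n) e^(−8n) · sqrt(2π·8n) / 24
        = (sqrt(2π·8n) / 24) · (8n/(24e))^(8n).
This matches Γ(8n+1)/24^(8n+1) with Stirling applied to Γ.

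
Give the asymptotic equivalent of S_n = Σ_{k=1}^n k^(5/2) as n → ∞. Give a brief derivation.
S_n ~ (2/7) · n^(7/2)

Integral comparison: Σ_{k=1}^n k^(5/2) = ∫_0^n x^(5/2) dx + O(n^(5/2)). The integral is n^(1 + 5/2) / (1 + 5/2) = n^((5+2)/2) / ((5+2)/2) = (2/7) · n^(7/2).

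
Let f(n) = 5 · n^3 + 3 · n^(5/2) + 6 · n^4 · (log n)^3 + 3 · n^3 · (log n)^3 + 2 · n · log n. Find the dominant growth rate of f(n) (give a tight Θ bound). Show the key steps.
f(n) ∈ Θ(n^4 · (log n)^3)

Compare the terms by growth order. For large n, n^a · (log n)^b dominates n^a' · (log n)^b' iff a > a', or (a = a' and b > b'). Ranking the 5 terms shows the dominant one is 6 · n^4 · (log n)^3. Hence f(n) ∈ Θ(n^4 · (log n)^3).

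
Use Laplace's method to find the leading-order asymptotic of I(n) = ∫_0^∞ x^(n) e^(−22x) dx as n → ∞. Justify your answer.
I(n) ~ (sqrt(2π·n) / 22) · (n/(22e))^(n)

Write the integrand as exp(n ln x − 22x) and set f(x) = n ln x − 22x. Then f'(x) = n/x − 22 = 0 at x* = n/22, and f''(x*) = −n/x*^2 = −22^2/(n). Laplace's method (interior maximum) gives
  I(n) ~ e^(f(x*)) · sqrt(2π / |f''(x*)|)
        = exp(n ln(n/22) − n) · sqrt(2π · n / 22^2)
        = (n/22)^(n) e^(−n) · sqrt(2π·n) / 22
        = (sqrt(2π·n) / 22) · (n/(22e))^(n).
This matches Γ(n+1)/22^(n+1) with Stirling applied to Γ.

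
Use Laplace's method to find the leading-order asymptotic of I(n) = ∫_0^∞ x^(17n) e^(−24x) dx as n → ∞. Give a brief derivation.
I(n) ~ (sqrt(2π·17n) / 24) · (17n/(24e))^(17n)

Write the integrand as exp(17n ln x − 24x) and set f(x) = 17n ln x − 24x. Then f'(x) = 17n/x − 24 = 0 at x* = 17n/24, and f''(x*) = −17n/x*^2 = −24^2/(17n). Laplace's method (interior maximum) gives
  I(n) ~ e^(f(x*)) · sqrt(2π / |f''(x*)|)
        = exp(17n ln(17n/24) − 17n) · sqrt(2π · 17n / 24^2)
        = (17n/24)^(17n) e^(−17n) · sqrt(2π·17n) / 24
        = (sqrt(2π·17n) / 24) · (17n/(24e))^(17n).
This matches Γ(17n+1)/24^(17n+1) with Stirling applied to Γ.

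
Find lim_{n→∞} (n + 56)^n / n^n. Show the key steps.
lim = e^56

Rewrite as (1 + 56/n)^(n). By the standard limit (1 + x/n)^n → e^x, we have (1 + 56/n)^n → e^56, and raising to the 1st power gives e^56.
More precisely, ln[(1 + 56/n)^(n)] = n · ln(1 + 56/n) = n · (56/n + O(1/n^2)) = 56 + O(1/n) → 56.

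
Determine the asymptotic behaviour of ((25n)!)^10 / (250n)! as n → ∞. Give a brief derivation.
((25n)!)^10/(250n)! ~ ((2π·25n)^(9/2) / sqrt(10)) · 10^(−10·25n)  →  0

Write N = 25n. Stirling: N! ~ sqrt(2π N)(N/e)^N and (10N)! ~ sqrt(2π·10N)·(10N/e)^(10N).
  (N!)^10/(10N)! ~ (2π N)^(10/2) (N/e)^(10N) / [sqrt(2π·10N) (10N/e)^(10N)]
     = (2π N)^(10/2) / sqrt(2π·10N) · (N/(10N))^(10N)
     = (2π N)^((10−1)/2) / sqrt(10) · 10^(−10N).
Since 10^10 > 1, the factor 10^(−10N) decays exponentially, so the ratio → 0. Substituting N = 25n gives the stated form.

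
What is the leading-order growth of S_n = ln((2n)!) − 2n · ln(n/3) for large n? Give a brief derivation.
S_n ~ 2n · (ln 6 − 1) + O(ln n)

Stirling: ln((2n)!) = 2n ln(2n) − 2n + O(ln n).
  S_n = 2n ln(2n) − 2n − 2n ln(n/3) + O(ln n)
      = 2n ln(2n) − 2n ln n + 2n ln 3 − 2n + O(ln n)
      = 2n ln 2 + 2n ln 3 − 2n + O(ln n)
      = 2n (ln 6 − 1) + O(ln n).
Numerically ln(6) − 1 ≈ 0.7918.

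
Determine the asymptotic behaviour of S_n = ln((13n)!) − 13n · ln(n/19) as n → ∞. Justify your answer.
S_n ~ 13n · (ln 247 − 1) + O(ln n)

Stirling: ln((13n)!) = 13n ln(13n) − 13n + O(ln n).
  S_n = 13n ln(13n) − 13n − 13n ln(n/19) + O(ln n)
      = 13n ln(13n) − 13n ln n + 13n ln 19 − 13n + O(ln n)
      = 13n ln 13 + 13n ln 19 − 13n + O(ln n)
      = 13n (ln 247 − 1) + O(ln n).
Numerically ln(247) − 1 ≈ 4.5094.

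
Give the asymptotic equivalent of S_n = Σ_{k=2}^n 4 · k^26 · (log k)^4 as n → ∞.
S_n ~ 4 · n^27 · (log n)^4 / 27

By integral comparison, S_n = ∫_1^n 4 · x^26 · (log x)^4 dx + O(n^26 · (log n)^4). For the integral, the leading term of ∫_1^n x^26 (log x)^4 dx is n^27/27 · (log n)^4 (by repeated integration by parts; each step lowers the log-exponent and produces a relatively O(1/log n) correction). Hence S_n ~ 4 · n^27 · (log n)^4 / 27.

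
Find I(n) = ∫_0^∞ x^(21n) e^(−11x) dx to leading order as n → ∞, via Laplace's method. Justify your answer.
I(n) ~ (sqrt(2π·21n) / 11) · (21n/(11e))^(21n)

Write the integrand as exp(21n ln x − 11x) and set f(x) = 21n ln x − 11x. Then f'(x) = 21n/x − 11 = 0 at x* = 21n/11, and f''(x*) = −21n/x*^2 = −11^2/(21n). Laplace's method (interior maximum) gives
  I(n) ~ e^(f(x*)) · sqrt(2π / |f''(x*)|)
        = exp(21n ln(21n/11) − 21n) · sqrt(2π · 21n / 11^2)
        = (21n/11)^(21n) e^(−21n) · sqrt(2π·21n) / 11
        = (sqrt(2π·21n) / 11) · (21n/(11e))^(21n).
This matches Γ(21n+1)/11^(21n+1) with Stirling applied to Γ.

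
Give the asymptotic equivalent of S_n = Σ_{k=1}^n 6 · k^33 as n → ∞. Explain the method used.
S_n ~ 3 · n^34 / 17

By integral comparison (Euler-Maclaurin), Σ_{k=1}^n 6 · k^33 = 6 · ∫_0^n x^33 dx + O(n^33) = 6 · n^34/34 = 3 · n^34 / 17 + O(n^33). (Equivalently, Faulhaber's formula gives the same leading term.)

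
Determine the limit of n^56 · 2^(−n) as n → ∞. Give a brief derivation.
lim = 0

Exponentials with base > 1 dominate every fixed polynomial: for any fixed c, n^c / 2^n → 0 as n → ∞ (e.g. by the ratio test, or by writing 2^n = e^(n ln 2) and noting e^(n ln 2) / n^c → ∞). Hence n^56 · 2^(−n) = n^56 / 2^n → 0.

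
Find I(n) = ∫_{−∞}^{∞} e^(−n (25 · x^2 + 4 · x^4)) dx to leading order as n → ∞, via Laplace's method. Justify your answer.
I(n) ~ sqrt(π/(25n))

φ(x) = 25 · x^2 + 4 · x^4 has its unique global minimum at x* = 0 (since φ'(x) = 50x + 16x^3 = 0 only at x = 0 for real x with both coefficients positive, and φ → ∞ as |x| → ∞). At x* = 0, φ(0) = 0 and φ''(0) = 50. Laplace's method then gives
  I(n) ~ sqrt(2π / (n · φ''(0))) · e^(−n φ(0)) = sqrt(2π / (50n)) = sqrt(π/(25n)).
The 4 · x^4 term contributes only at subleading order (an O(1/n) relative correction).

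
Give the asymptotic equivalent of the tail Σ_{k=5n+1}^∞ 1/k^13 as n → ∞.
Σ_{k>5n} 1/k^13 ~ 1/(12 · (5n)^12)

Compare to the integral: ∫_{5n}^∞ x^(−13) dx = [−x^(−12)/12]_{5n}^∞ = 1/((13−1)·(5n)^12). Euler-Maclaurin then gives
  Σ_{k>5n} 1/k^13 = ∫_{5n}^∞ dx/x^13 − 1/(2·(5n)^13) + O(1/(5n)^14).
(Equivalently this is ζ(13) − Σ_{k≤5n} 1/k^13.)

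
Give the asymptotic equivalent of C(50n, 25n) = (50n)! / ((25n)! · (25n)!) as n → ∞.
C(50n, 25n) ~ (4)^(25n) · sqrt(1/(π·25n))

Write N = 25n. Apply Stirling to each factorial:
  (2N)! ~ sqrt(2π·2N) · (2N/e)^(2N),
  N! ~ sqrt(2π N) · (N/e)^N,
  (1N)! ~ sqrt(2π·1N) · (1N/e)^(1N).
The exponential factors combine to (2N)^(2N) / (N^N · (1N)^(1N)) = 2^(2N)/1^(1N) = (2^2/1^1)^N = (4)^N.
The square-root prefactors combine to sqrt(2π·2N) / (sqrt(2π N)·sqrt(2π·1N)) = sqrt(2 / (2π·1·N)) = sqrt(1/(π·25n)).
Substituting N = 25n: C(50n, 25n) ~ (4)^(25n) · sqrt(1/(π·25n)).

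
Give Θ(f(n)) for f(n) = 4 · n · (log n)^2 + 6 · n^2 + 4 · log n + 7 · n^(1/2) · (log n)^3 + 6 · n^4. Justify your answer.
f(n) ∈ Θ(n^4)

Compare the terms by growth order. For large n, n^a · (log n)^b dominates n^a' · (log n)^b' iff a > a', or (a = a' and b > b'). Ranking the 5 terms shows the dominant one is 6 · n^4. Hence f(n) ∈ Θ(n^4).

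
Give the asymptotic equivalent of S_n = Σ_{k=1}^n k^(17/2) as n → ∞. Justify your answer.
S_n ~ (2/19) · n^(19/2)

Integral comparison: Σ_{k=1}^n k^(17/2) = ∫_0^n x^(17/2) dx + O(n^(17/2)). The integral is n^(1 + 17/2) / (1 + 17/2) = n^((17+2)/2) / ((17+2)/2) = (2/19) · n^(19/2).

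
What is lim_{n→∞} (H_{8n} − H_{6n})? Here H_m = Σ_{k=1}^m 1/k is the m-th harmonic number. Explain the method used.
lim = ln(8/6) = ln(4/3)

Euler-Maclaurin gives H_m = ln m + γ + 1/(2m) + O(1/m^2). The γ and O(1/m) terms cancel in the difference:
  H_{8n} − H_{6n} = ln(8n) − ln(6n) + O(1/n) = ln(8/6) + O(1/n).
Hence the limit is ln(8/6) = ln(4/3).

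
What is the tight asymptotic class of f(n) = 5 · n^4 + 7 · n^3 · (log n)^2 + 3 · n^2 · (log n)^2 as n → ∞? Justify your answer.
f(n) ∈ Θ(n^4)

Compare the terms by growth order. For large n, n^a · (log n)^b dominates n^a' · (log n)^b' iff a > a', or (a = a' and b > b'). Ranking the 3 terms shows the dominant one is 5 · n^4. Hence f(n) ∈ Θ(n^4).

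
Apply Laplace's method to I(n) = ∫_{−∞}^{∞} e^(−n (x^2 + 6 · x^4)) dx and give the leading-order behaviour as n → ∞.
I(n) ~ sqrt(π/n)

φ(x) = x^2 + 6 · x^4 has its unique global minimum at x* = 0 (since φ'(x) = 2x + 24x^3 = 0 only at x = 0 for real x with both coefficients positive, and φ → ∞ as |x| → ∞). At x* = 0, φ(0) = 0 and φ''(0) = 2. Laplace's method then gives
  I(n) ~ sqrt(2π / (n · φ''(0))) · e^(−n φ(0)) = sqrt(2π / (2n)) = sqrt(π/n).
The 6 · x^4 term contributes only at subleading order (an O(1/n) relative correction).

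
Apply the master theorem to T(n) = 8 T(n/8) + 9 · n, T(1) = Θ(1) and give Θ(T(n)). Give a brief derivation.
T(n) = Θ(n log n)

log_8 8 = 1, and f(n) = 9 · n = Θ(n^(log_8 8)). This is Case 2 of the master theorem: T(n) = Θ(f(n) · log n) = Θ(n log n).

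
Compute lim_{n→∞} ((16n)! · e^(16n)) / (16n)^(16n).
lim = ∞

Stirling: (16n)! ~ sqrt(2π·16n) · (16n/e)^(16n). Hence
  (16n)! · e^(16n) / (16n)^(16n) ~ sqrt(2π·16n) = sqrt(2π·16) · sqrt(n) → ∞.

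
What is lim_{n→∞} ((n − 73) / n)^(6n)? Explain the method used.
lim = e^(−438)

Rewrite as (1 − 73/n)^(6n). By the standard limit (1 + x/n)^n → e^x, we have (1 − 73/n)^n → e^(−73), and raising to the 6th power gives e^(−438).
More precisely, ln[(1 − 73/n)^(6n)] = 6n · ln(1 − 73/n) = 6n · (-73/n + O(1/n^2)) = -438 + O(1/n) → -438.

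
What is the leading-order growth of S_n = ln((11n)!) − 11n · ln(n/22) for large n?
S_n ~ 11n · (ln 242 − 1) + O(ln n)

Stirling: ln((11n)!) = 11n ln(11n) − 11n + O(ln n).
  S_n = 11n ln(11n) − 11n − 11n ln(n/22) + O(ln n)
      = 11n ln(11n) − 11n ln n + 11n ln 22 − 11n + O(ln n)
      = 11n ln 11 + 11n ln 22 − 11n + O(ln n)
      = 11n (ln 242 − 1) + O(ln n).
Numerically ln(242) − 1 ≈ 4.4889.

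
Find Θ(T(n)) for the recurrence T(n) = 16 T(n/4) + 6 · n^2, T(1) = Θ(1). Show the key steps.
T(n) = Θ(n^2 log n)

log_4 16 = 2, and f(n) = 6 · n^2 = Θ(n^(log_4 16)). This is Case 2 of the master theorem: T(n) = Θ(f(n) · log n) = Θ(n^2 log n).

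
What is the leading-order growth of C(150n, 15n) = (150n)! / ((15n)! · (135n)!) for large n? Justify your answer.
C(150n, 15n) ~ (10000000000/387420489)^(15n) · sqrt(5/(9π·15n))

Write N = 15n. Apply Stirling to each factorial:
  (10N)! ~ sqrt(2π·10N) · (10N/e)^(10N),
  N! ~ sqrt(2π N) · (N/e)^N,
  (9N)! ~ sqrt(2π·9N) · (9N/e)^(9N).
The exponential factors combine to (10N)^(10N) / (N^N · (9N)^(9N)) = 10^(10N)/9^(9N) = (10^10/9^9)^N = (10000000000/387420489)^N.
The square-root prefactors combine to sqrt(2π·10N) / (sqrt(2π N)·sqrt(2π·9N)) = sqrt(10 / (2π·9·N)) = sqrt(5/(9π·15n)).
Substituting N = 15n: C(150n, 15n) ~ (10000000000/387420489)^(15n) · sqrt(5/(9π·15n)).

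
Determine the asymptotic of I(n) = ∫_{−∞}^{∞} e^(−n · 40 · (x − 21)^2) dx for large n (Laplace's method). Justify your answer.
I(n) = sqrt(π/(40n))

Here φ(x) = 40 · (x − 21)^2 has its unique minimum at x* = 21 with φ(x*) = 0 and φ''(x*) = 80. Laplace's method gives
  I(n) ~ e^(−n φ(x*)) · sqrt(2π / (n · φ''(x*))) = sqrt(2π / (80n)) = sqrt(π/(40n)).
This is exact: substituting u = (x − 21)·sqrt(40n) gives I(n) = (1/sqrt(40n)) ∫_{−∞}^{∞} e^(−u^2) du = sqrt(π/(40n)).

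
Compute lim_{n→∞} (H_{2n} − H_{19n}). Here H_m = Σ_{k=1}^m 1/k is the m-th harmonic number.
lim = ln(2/19)

Euler-Maclaurin gives H_m = ln m + γ + 1/(2m) + O(1/m^2). The γ and O(1/m) terms cancel in the difference:
  H_{2n} − H_{19n} = ln(2n) − ln(19n) + O(1/n) = ln(2/19) + O(1/n).
Hence the limit is ln(2/19).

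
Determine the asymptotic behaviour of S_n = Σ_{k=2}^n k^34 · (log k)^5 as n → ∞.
S_n ~ n^35 · (log n)^5 / 35

By integral comparison, S_n = ∫_1^n x^34 · (log x)^5 dx + O(n^34 · (log n)^5). For the integral, the leading term of ∫_1^n x^34 (log x)^5 dx is n^35/35 · (log n)^5 (by repeated integration by parts; each step lowers the log-exponent and produces a relatively O(1/log n) correction). Hence S_n ~ n^35 · (log n)^5 / 35.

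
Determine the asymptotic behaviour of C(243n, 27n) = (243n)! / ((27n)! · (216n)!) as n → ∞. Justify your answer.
C(243n, 27n) ~ (387420489/16777216)^(27n) · sqrt(9/(16π·27n))

Write N = 27n. Apply Stirling to each factorial:
  (9N)! ~ sqrt(2π·9N) · (9N/e)^(9N),
  N! ~ sqrt(2π N) · (N/e)^N,
  (8N)! ~ sqrt(2π·8N) · (8N/e)^(8N).
The exponential factors combine to (9N)^(9N) / (N^N · (8N)^(8N)) = 9^(9N)/8^(8N) = (9^9/8^8)^N = (387420489/16777216)^N.
The square-root prefactors combine to sqrt(2π·9N) / (sqrt(2π N)·sqrt(2π·8N)) = sqrt(9 / (2π·8·N)) = sqrt(9/(16π·27n)).
Substituting N = 27n: C(243n, 27n) ~ (387420489/16777216)^(27n) · sqrt(9/(16π·27n)).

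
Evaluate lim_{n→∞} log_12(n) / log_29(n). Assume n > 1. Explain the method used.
lim = ln(29) / ln(12) = log_12(29)

Change of base: log_12(n) = ln n / ln 12 and log_29(n) = ln n / ln 29. The ratio is (ln n / ln 12) · (ln 29 / ln n) = ln 29 / ln 12, a constant independent of n. So the limit is ln 29 / ln 12 = log_12(29).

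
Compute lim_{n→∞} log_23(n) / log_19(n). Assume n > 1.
lim = ln(19) / ln(23) = log_23(19)

Change of base: log_23(n) = ln n / ln 23 and log_19(n) = ln n / ln 19. The ratio is (ln n / ln 23) · (ln 19 / ln n) = ln 19 / ln 23, a constant independent of n. So the limit is ln 19 / ln 23 = log_23(19).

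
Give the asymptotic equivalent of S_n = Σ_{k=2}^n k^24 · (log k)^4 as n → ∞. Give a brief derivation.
S_n ~ n^25 · (log n)^4 / 25

By integral comparison, S_n = ∫_1^n x^24 · (log x)^4 dx + O(n^24 · (log n)^4). For the integral, the leading term of ∫_1^n x^24 (log x)^4 dx is n^25/25 · (log n)^4 (by repeated integration by parts; each step lowers the log-exponent and produces a relatively O(1/log n) correction). Hence S_n ~ n^25 · (log n)^4 / 25.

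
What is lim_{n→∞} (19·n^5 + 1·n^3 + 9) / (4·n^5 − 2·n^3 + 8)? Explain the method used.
lim = 19/4

For large n the leading n^5 terms dominate both numerator and denominator. Dividing top and bottom by n^5, every other term tends to 0, leaving 19/4.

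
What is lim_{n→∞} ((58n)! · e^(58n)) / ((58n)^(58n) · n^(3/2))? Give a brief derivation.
lim = 0

Stirling: (58n)! ~ sqrt(2π·58n) · (58n/e)^(58n). Hence
  (58n)! · e^(58n) / (58n)^(58n) ~ sqrt(2π·58n).
Dividing by n^(3/2): sqrt(2π·58n) / n^(3/2) = sqrt(2π·58) · n^((1−3)/2), so the expression behaves like sqrt(2π·58) · n^((1−3)/2) → 0.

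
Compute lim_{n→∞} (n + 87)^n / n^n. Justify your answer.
lim = e^87

Rewrite as (1 + 87/n)^(n). By the standard limit (1 + x/n)^n → e^x, we have (1 + 87/n)^n → e^87, and raising to the 1st power gives e^87.
More precisely, ln[(1 + 87/n)^(n)] = n · ln(1 + 87/n) = n · (87/n + O(1/n^2)) = 87 + O(1/n) → 87.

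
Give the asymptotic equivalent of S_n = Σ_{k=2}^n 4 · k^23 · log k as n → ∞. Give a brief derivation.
S_n ~ n^24 log n / 6 − n^24 / 144

By integral comparison, S_n = ∫_1^n 4 · x^23 · log x dx + O(n^23 · log n). For the integral, ∫ x^23 log x dx = n^24 log n / 24 − n^24/576 (integration by parts). Hence S_n ~ n^24 log n / 6 − n^24 / 144.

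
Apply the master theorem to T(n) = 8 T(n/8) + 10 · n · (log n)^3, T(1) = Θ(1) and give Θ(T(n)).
T(n) = Θ(n · (log n)^4)

Here log_8 8 = 1 and f(n) = 10 · n · (log n)^3 = Θ(n^(log_8 8) · (log n)^3). This is the extended Case 2 of the master theorem (f matches the critical exponent up to log factors), giving T(n) = Θ(n^(log_8 8) · (log n)^(3+1)) = Θ(n · (log n)^4).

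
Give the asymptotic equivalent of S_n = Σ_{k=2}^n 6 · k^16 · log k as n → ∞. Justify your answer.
S_n ~ 6 · n^17 log n / 17 − 6 · n^17 / 289

By integral comparison, S_n = ∫_1^n 6 · x^16 · log x dx + O(n^16 · log n). For the integral, ∫ x^16 log x dx = n^17 log n / 17 − n^17/289 (integration by parts). Hence S_n ~ 6 · n^17 log n / 17 − 6 · n^17 / 289.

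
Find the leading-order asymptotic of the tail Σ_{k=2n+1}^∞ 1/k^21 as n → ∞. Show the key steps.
Σ_{k>2n} 1/k^21 ~ 1/(20 · (2n)^20)

Compare to the integral: ∫_{2n}^∞ x^(−21) dx = [−x^(−20)/20]_{2n}^∞ = 1/((21−1)·(2n)^20). Euler-Maclaurin then gives
  Σ_{k>2n} 1/k^21 = ∫_{2n}^∞ dx/x^21 − 1/(2·(2n)^21) + O(1/(2n)^22).
(Equivalently this is ζ(21) − Σ_{k≤2n} 1/k^21.)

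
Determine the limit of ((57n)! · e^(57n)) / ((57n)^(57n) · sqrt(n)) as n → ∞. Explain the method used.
lim = sqrt(2π·57)

Stirling: (57n)! ~ sqrt(2π·57n) · (57n/e)^(57n). Hence
  (57n)! · e^(57n) / (57n)^(57n) ~ sqrt(2π·57n).
Dividing by sqrt(n): sqrt(2π·57n) / sqrt(n) = sqrt(2π·57) · n^((1−1)/2), so the limit is sqrt(2π·57).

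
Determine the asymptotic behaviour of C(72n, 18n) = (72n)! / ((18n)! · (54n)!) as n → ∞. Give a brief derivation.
C(72n, 18n) ~ (256/27)^(18n) · sqrt(2/(3π·18n))

Write N = 18n. Apply Stirling to each factorial:
  (4N)! ~ sqrt(2π·4N) · (4N/e)^(4N),
  N! ~ sqrt(2π N) · (N/e)^N,
  (3N)! ~ sqrt(2π·3N) · (3N/e)^(3N).
The exponential factors combine to (4N)^(4N) / (N^N · (3N)^(3N)) = 4^(4N)/3^(3N) = (4^4/3^3)^N = (256/27)^N.
The square-root prefactors combine to sqrt(2π·4N) / (sqrt(2π N)·sqrt(2π·3N)) = sqrt(4 / (2π·3·N)) = sqrt(2/(3π·18n)).
Substituting N = 18n: C(72n, 18n) ~ (256/27)^(18n) · sqrt(2/(3π·18n)).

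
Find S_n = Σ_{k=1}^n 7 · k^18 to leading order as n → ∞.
S_n ~ 7 · n^19 / 19

By integral comparison (Euler-Maclaurin), Σ_{k=1}^n 7 · k^18 = 7 · ∫_0^n x^18 dx + O(n^18) = 7 · n^19/19 + O(n^18). (Equivalently, Faulhaber's formula gives the same leading term.)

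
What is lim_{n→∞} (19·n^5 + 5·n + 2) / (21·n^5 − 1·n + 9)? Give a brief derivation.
lim = 19/21

For large n the leading n^5 terms dominate both numerator and denominator. Dividing top and bottom by n^5, every other term tends to 0, leaving 19/21.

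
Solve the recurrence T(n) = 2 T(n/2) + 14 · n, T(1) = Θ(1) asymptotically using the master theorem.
T(n) = Θ(n log n)

log_2 2 = 1, and f(n) = 14 · n = Θ(n^(log_2 2)). This is Case 2 of the master theorem: T(n) = Θ(f(n) · log n) = Θ(n log n).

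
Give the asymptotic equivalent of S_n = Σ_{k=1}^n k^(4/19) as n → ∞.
S_n ~ (19/23) · n^(23/19)

Integral comparison: Σ_{k=1}^n k^(4/19) = ∫_0^n x^(4/19) dx + O(n^(4/19)). The integral is n^(1 + 4/19) / (1 + 4/19) = n^((4+19)/19) / ((4+19)/19) = (19/23) · n^(23/19).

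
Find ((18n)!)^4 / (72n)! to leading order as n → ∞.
((18n)!)^4/(72n)! ~ ((2π·18n)^(3/2) / 2) · 4^(−4·18n)  →  0

Write N = 18n. Stirling: N! ~ sqrt(2π N)(N/e)^N and (4N)! ~ sqrt(2π·4N)·(4N/e)^(4N).
  (N!)^4/(4N)! ~ (2π N)^(4/2) (N/e)^(4N) / [sqrt(2π·4N) (4N/e)^(4N)]
     = (2π N)^(4/2) / sqrt(2π·4N) · (N/(4N))^(4N)
     = (2π N)^((4−1)/2) / 2 · 4^(−4N).
Since 4^4 > 1, the factor 4^(−4N) decays exponentially, so the ratio → 0. Substituting N = 18n gives the stated form.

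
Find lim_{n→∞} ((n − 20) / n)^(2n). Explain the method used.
lim = e^(−40)

Rewrite as (1 − 20/n)^(2n). By the standard limit (1 + x/n)^n → e^x, we have (1 − 20/n)^n → e^(−20), and raising to the 2nd power gives e^(−40).
More precisely, ln[(1 − 20/n)^(2n)] = 2n · ln(1 − 20/n) = 2n · (-20/n + O(1/n^2)) = -40 + O(1/n) → -40.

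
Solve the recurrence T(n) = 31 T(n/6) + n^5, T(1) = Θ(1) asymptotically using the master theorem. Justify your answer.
T(n) = Θ(n^5)

log_6 31 ≈ 1.917. f(n) = n^5 dominates n^(log_6 31) since 5 > 1.917, and the regularity condition a·f(n/b) = 31·(n/6)^5 = (31/7776)·n^5 ≤ c·f(n) holds with c = 31/7776 ≈ 0.00399 < 1. So this is Case 3: T(n) = Θ(f(n)) = Θ(n^5).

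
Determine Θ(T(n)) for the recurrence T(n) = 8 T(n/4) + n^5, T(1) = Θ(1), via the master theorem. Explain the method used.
T(n) = Θ(n^5)

log_4 8 ≈ 1.500. f(n) = n^5 dominates n^(log_4 8) since 5 > 1.500, and the regularity condition a·f(n/b) = 8·(n/4)^5 = (8/1024)·n^5 ≤ c·f(n) holds with c = 8/1024 ≈ 0.00781 < 1. So this is Case 3: T(n) = Θ(f(n)) = Θ(n^5).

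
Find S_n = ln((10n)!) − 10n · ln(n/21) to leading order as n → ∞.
S_n ~ 10n · (ln 210 − 1) + O(ln n)

Stirling: ln((10n)!) = 10n ln(10n) − 10n + O(ln n).
  S_n = 10n ln(10n) − 10n − 10n ln(n/21) + O(ln n)
      = 10n ln(10n) − 10n ln n + 10n ln 21 − 10n + O(ln n)
      = 10n ln 10 + 10n ln 21 − 10n + O(ln n)
      = 10n (ln 210 − 1) + O(ln n).
Numerically ln(210) − 1 ≈ 4.3471.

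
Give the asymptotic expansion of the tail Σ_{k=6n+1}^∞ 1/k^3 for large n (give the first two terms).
Σ_{k>6n} 1/k^3 = 1/(2 · (6n)^2) − 1/(2 · (6n)^3) + O(1/(6n)^4)

Compare to the integral: ∫_{6n}^∞ x^(−3) dx = [−x^(−2)/2]_{6n}^∞ = 1/((3−1)·(6n)^2). The Euler-Maclaurin correction adds −f(6n)/2 = −1/(2·(6n)^3). Euler-Maclaurin then gives
  Σ_{k>6n} 1/k^3 = ∫_{6n}^∞ dx/x^3 − 1/(2·(6n)^3) + O(1/(6n)^4).
(Equivalently this is ζ(3) − Σ_{k≤6n} 1/k^3.)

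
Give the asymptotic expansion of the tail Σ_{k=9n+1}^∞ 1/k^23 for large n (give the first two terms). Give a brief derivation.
Σ_{k>9n} 1/k^23 = 1/(22 · (9n)^22) − 1/(2 · (9n)^23) + O(1/(9n)^24)

Compare to the integral: ∫_{9n}^∞ x^(−23) dx = [−x^(−22)/22]_{9n}^∞ = 1/((23−1)·(9n)^22). The Euler-Maclaurin correction adds −f(9n)/2 = −1/(2·(9n)^23). Euler-Maclaurin then gives
  Σ_{k>9n} 1/k^23 = ∫_{9n}^∞ dx/x^23 − 1/(2·(9n)^23) + O(1/(9n)^24).
(Equivalently this is ζ(23) − Σ_{k≤9n} 1/k^23.)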